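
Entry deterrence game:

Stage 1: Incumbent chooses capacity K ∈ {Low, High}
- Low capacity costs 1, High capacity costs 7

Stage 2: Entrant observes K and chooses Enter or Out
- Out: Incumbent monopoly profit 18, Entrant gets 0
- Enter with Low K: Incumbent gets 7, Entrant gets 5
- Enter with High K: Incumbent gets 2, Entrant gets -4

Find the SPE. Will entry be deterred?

SPE: (High, Enter|Low, Out|High); Entry deterred. Incumbent net profit = 11

Work:
After Low K: Entrant enters (5 > 0)
After High K: Entrant stays out (-4 < 0)
Incumbent: Low → 7−1=6, High → 18−7=11
Incumbent chooses High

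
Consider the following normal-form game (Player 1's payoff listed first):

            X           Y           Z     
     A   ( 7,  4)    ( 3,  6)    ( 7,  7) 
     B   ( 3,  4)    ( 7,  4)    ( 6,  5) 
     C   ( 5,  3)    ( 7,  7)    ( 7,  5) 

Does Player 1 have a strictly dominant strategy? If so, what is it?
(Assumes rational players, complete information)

No strictly dominant strategy exists for Player 1

Work:
A strategy strictly dominates another if it gives a strictly higher payoff against every opponent action. Compare each pair of P1's strategies column-by-column:
  A vs B: [7 vs 3, 3 vs 7, 7 vs 6] → A does not strictly dominate B (column Y: 3 ≤ 7)
  A vs C: [7 vs 5, 3 vs 7, 7 vs 7] → A does not strictly dominate C (column Y: 3 ≤ 7)
  B vs A: [3 vs 7, 7 vs 3, 6 vs 7] → B does not strictly dominate A (column X: 3 ≤ 7)
  B vs C: [3 vs 5, 7 vs 7, 6 vs 7] → B does not strictly dominate C (column X: 3 ≤ 5)
  C vs A: [5 vs 7, 7 vs 3, 7 vs 7] → C does not strictly dominate A (column X: 5 ≤ 7)
  C vs B: [5 vs 3, 7 vs 7, 7 vs 6] → C does not strictly dominate B (column Y: 7 ≤ 7)
No single strategy strictly dominates all others → no strictly dominant strategy.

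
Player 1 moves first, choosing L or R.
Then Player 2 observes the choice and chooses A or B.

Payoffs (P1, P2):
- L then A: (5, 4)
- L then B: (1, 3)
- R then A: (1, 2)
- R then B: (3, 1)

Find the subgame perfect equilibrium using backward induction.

P1 plays L, P2 plays A after L and A after R; Payoff (5, 4)

Work:
Backward induction:
After L: P2 chooses A → P1 gets 5
After R: P2 chooses A → P1 gets 1
P1 chooses L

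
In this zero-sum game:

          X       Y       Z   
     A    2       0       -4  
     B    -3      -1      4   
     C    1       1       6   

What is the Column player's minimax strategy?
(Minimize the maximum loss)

Column should play Y, value = 1

Work:
Column player minimizes Row's maximum payoff:
Column X: max payoff to Row = 2
Column Y: max payoff to Row = 1
Column Z: max payoff to Row = 6
Minimum is 1, achieved by column Y.
Minimax strategy: Y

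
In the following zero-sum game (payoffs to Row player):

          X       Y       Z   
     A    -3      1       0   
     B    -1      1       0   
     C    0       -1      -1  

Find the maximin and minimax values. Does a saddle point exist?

Maximin = -1, Minimax = 0, Saddle: False

Work:
Row minimums: [-3, -1, -1] → maximin = -1
Column maximums: [0, 1, 0] → minimax = 0
No saddle point (maximin ≠ minimax). Mixed strategy needed.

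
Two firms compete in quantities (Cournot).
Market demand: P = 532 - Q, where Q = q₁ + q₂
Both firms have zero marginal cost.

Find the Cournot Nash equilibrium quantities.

q₁* = q₂* = 177.33; P* = 177.33

Work:
Profit: π_i = P·q_i = (a - q_i - q_j)·q_i
FOC: ∂π_i/∂q_i = a - 2q_i - q_j = 0
Reaction function: q_i = (532 - q_j)/2
Symmetry: q* = 532/3 = 177.33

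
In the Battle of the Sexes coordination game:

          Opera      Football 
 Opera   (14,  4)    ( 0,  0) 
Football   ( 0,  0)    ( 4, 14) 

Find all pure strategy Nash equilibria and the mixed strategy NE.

Pure NE: (Opera, Opera) and (Football, Football); Mixed NE: p = 0.7778, q = 0.2222

Work:
Check pure NE:
(Opera, Opera): (14, 4) - no unilateral deviation beneficial
(Football, Football): (4, 14) - no unilateral deviation beneficial
Mixed NE: P1 plays Opera with p = 0.7778, P2 plays Opera with q = 0.2222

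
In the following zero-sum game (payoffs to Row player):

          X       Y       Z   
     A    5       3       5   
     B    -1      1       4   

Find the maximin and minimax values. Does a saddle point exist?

Maximin = 3, Minimax = 3, Saddle: True

Work:
Row minimums: [3, -1] → maximin = 3
Column maximums: [5, 3, 5] → minimax = 3
Saddle point exists! Game value = 3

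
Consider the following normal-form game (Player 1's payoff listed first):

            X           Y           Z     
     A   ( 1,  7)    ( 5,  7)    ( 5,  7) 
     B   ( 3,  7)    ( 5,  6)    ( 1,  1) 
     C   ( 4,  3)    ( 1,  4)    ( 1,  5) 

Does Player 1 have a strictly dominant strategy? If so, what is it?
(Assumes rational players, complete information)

No strictly dominant strategy exists for Player 1

Work:
A strategy strictly dominates another if it gives a strictly higher payoff against every opponent action. Compare each pair of P1's strategies column-by-column:
  A vs B: [1 vs 3, 5 vs 5, 5 vs 1] → A does not strictly dominate B (column X: 1 ≤ 3)
  A vs C: [1 vs 4, 5 vs 1, 5 vs 1] → A does not strictly dominate C (column X: 1 ≤ 4)
  B vs A: [3 vs 1, 5 vs 5, 1 vs 5] → B does not strictly dominate A (column Y: 5 ≤ 5)
  B vs C: [3 vs 4, 5 vs 1, 1 vs 1] → B does not strictly dominate C (column X: 3 ≤ 4)
  C vs A: [4 vs 1, 1 vs 5, 1 vs 5] → C does not strictly dominate A (column Y: 1 ≤ 5)
  C vs B: [4 vs 3, 1 vs 5, 1 vs 1] → C does not strictly dominate B (column Y: 1 ≤ 5)
No single strategy strictly dominates all others → no strictly dominant strategy.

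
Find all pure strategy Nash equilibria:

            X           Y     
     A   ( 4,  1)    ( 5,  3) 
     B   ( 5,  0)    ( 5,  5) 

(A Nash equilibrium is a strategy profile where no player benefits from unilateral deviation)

Nash equilibrium: (A, Y), (B, Y)

Work:
Best responses:
  P1 vs X: payoffs [4, 5] → best response B (payoff 5)
  P1 vs Y: payoffs [5, 5] → best response A/B (payoff 5)
  P2 vs A: payoffs [1, 3] → best response Y (payoff 3)
  P2 vs B: payoffs [0, 5] → best response Y (payoff 5)
Mutual best responses: (A,Y), (B,Y) → Nash equilibria.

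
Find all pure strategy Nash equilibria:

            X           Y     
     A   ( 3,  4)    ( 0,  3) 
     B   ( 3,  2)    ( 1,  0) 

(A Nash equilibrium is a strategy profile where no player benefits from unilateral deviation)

Nash equilibrium: (A, X), (B, X)

Work:
Best responses:
  P1 vs X: payoffs [3, 3] → best response A/B (payoff 3)
  P1 vs Y: payoffs [0, 1] → best response B (payoff 1)
  P2 vs A: payoffs [4, 3] → best response X (payoff 4)
  P2 vs B: payoffs [2, 0] → best response X (payoff 2)
Mutual best responses: (A,X), (B,X) → Nash equilibria.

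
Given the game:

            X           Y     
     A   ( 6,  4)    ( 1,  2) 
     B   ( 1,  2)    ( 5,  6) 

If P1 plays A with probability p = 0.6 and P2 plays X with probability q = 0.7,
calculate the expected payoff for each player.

E[P1] = 3.58, E[P2] = 3.32

Work:
E[P1] = p·q·π₁(A,X) + p·(1-q)·π₁(A,Y) + (1-p)·q·π₁(B,X) + (1-p)·(1-q)·π₁(B,Y)
= 0.6·0.7·6 + 0.6·0.3·1 + 0.4·0.7·1 + 0.4·0.3·5
= 3.58

E[P2] = 3.32 (similar calculation)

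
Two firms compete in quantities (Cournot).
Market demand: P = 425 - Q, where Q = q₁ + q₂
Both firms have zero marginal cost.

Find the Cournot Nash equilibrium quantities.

q₁* = q₂* = 141.67; P* = 141.67

Work:
Profit: π_i = P·q_i = (a - q_i - q_j)·q_i
FOC: ∂π_i/∂q_i = a - 2q_i - q_j = 0
Reaction function: q_i = (425 - q_j)/2
Symmetry: q* = 425/3 = 141.67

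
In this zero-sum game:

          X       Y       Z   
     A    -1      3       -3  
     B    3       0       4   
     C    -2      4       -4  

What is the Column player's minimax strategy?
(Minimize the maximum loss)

Column should play X, value = 3

Work:
Column player minimizes Row's maximum payoff:
Column X: max payoff to Row = 3
Column Y: max payoff to Row = 4
Column Z: max payoff to Row = 4
Minimum is 3, achieved by column X.
Minimax strategy: X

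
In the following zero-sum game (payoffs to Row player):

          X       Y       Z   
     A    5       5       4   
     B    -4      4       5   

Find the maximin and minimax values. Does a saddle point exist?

Maximin = 4, Minimax = 5, Saddle: False

Work:
Row minimums: [4, -4] → maximin = 4
Column maximums: [5, 5, 5] → minimax = 5
No saddle point (maximin ≠ minimax). Mixed strategy needed.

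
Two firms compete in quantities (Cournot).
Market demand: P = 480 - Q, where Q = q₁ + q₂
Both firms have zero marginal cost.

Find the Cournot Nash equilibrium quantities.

q₁* = q₂* = 160.0; P* = 160.0

Work:
Profit: π_i = P·q_i = (a - q_i - q_j)·q_i
FOC: ∂π_i/∂q_i = a - 2q_i - q_j = 0
Reaction function: q_i = (480 - q_j)/2
Symmetry: q* = 480/3 = 160.0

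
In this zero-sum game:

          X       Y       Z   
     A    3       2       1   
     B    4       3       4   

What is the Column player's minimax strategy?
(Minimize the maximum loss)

Column should play Y, value = 3

Work:
Column player minimizes Row's maximum payoff:
Column X: max payoff to Row = 4
Column Y: max payoff to Row = 3
Column Z: max payoff to Row = 4
Minimum is 3, achieved by column Y.
Minimax strategy: Y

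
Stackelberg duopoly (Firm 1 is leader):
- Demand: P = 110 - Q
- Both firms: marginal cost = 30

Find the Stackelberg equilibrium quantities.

q₁* (leader) = 40.0, q₂* (follower) = 20.0

Work:
Follower's reaction: q₂ = (a - c - q₁)/2
Leader substitutes: π₁ = q₁·(a - q₁ - (a-c-q₁)/2 - c)
FOC: q₁* = (110 - 30)/2 = 40.00
Then: q₂* = (110 - 30 - 40.0)/2 = 20.00
Leader has first-mover advantage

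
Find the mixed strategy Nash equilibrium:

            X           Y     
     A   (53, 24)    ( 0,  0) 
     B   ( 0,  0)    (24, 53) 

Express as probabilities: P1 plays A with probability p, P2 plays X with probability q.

p = 0.6883, q = 0.3117

Work:
Find probabilities that make opponent indifferent:
P2 chooses q to make P1 indifferent between A and B
P1 chooses p to make P2 indifferent between X and Y
Mixed NE: P1 plays (A: 0.6883, B: 0.3117), P2 plays (X: 0.3117, Y: 0.6883)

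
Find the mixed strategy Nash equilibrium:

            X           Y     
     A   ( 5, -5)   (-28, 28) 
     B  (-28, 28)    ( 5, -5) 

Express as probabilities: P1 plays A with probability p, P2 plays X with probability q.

p = 0.5, q = 0.5

Work:
Find probabilities that make opponent indifferent:
P2 chooses q to make P1 indifferent between A and B
P1 chooses p to make P2 indifferent between X and Y
Mixed NE: P1 plays (A: 0.5, B: 0.5), P2 plays (X: 0.5, Y: 0.5)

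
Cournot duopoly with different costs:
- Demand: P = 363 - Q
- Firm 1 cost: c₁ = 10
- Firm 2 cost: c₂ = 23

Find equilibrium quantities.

q₁* = 122.0, q₂* = 109.0

Work:
Reaction: q₁ = (363 - 10 - q₂)/2
Reaction: q₂ = (363 - 23 - q₁)/2
Solve simultaneously:
q₁* = (363 - 2×10 + 23)/3 = 122.0
q₂* = (363 - 2×23 + 10)/3 = 109.0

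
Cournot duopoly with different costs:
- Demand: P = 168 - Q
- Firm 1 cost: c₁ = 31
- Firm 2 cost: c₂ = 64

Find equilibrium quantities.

q₁* = 56.67, q₂* = 23.67

Work:
Reaction: q₁ = (168 - 31 - q₂)/2
Reaction: q₂ = (168 - 64 - q₁)/2
Solve simultaneously:
q₁* = (168 - 2×31 + 64)/3 = 56.67
q₂* = (168 - 2×64 + 31)/3 = 23.67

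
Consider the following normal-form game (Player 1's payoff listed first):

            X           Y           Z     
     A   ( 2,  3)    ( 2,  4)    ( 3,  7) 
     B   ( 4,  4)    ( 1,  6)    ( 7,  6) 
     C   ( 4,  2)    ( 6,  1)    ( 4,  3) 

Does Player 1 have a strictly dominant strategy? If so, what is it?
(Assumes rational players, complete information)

No strictly dominant strategy exists for Player 1

Work:
A strategy strictly dominates another if it gives a strictly higher payoff against every opponent action. Compare each pair of P1's strategies column-by-column:
  A vs B: [2 vs 4, 2 vs 1, 3 vs 7] → A does not strictly dominate B (column X: 2 ≤ 4)
  A vs C: [2 vs 4, 2 vs 6, 3 vs 4] → A does not strictly dominate C (column X: 2 ≤ 4)
  B vs A: [4 vs 2, 1 vs 2, 7 vs 3] → B does not strictly dominate A (column Y: 1 ≤ 2)
  B vs C: [4 vs 4, 1 vs 6, 7 vs 4] → B does not strictly dominate C (column X: 4 ≤ 4)
  C vs A: [4 vs 2, 6 vs 2, 4 vs 3] → C strictly dominates A
  C vs B: [4 vs 4, 6 vs 1, 4 vs 7] → C does not strictly dominate B (column X: 4 ≤ 4)
No single strategy strictly dominates all others → no strictly dominant strategy.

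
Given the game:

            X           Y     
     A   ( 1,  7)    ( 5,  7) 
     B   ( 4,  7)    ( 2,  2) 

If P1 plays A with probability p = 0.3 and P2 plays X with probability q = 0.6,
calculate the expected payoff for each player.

E[P1] = 3.02, E[P2] = 5.6

Work:
E[P1] = p·q·π₁(A,X) + p·(1-q)·π₁(A,Y) + (1-p)·q·π₁(B,X) + (1-p)·(1-q)·π₁(B,Y)
= 0.3·0.6·1 + 0.3·0.4·5 + 0.7·0.6·4 + 0.7·0.4·2
= 3.02

E[P2] = 5.6 (similar calculation)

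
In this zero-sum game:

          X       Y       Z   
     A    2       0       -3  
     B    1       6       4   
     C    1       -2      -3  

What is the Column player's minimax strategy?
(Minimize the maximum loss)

Column should play X, value = 2

Work:
Column player minimizes Row's maximum payoff:
Column X: max payoff to Row = 2
Column Y: max payoff to Row = 6
Column Z: max payoff to Row = 4
Minimum is 2, achieved by column X.
Minimax strategy: X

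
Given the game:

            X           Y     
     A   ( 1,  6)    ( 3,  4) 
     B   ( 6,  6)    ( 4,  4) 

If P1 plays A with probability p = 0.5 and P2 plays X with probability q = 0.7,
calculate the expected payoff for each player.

E[P1] = 3.5, E[P2] = 5.4

Work:
E[P1] = p·q·π₁(A,X) + p·(1-q)·π₁(A,Y) + (1-p)·q·π₁(B,X) + (1-p)·(1-q)·π₁(B,Y)
= 0.5·0.7·1 + 0.5·0.3·3 + 0.5·0.7·6 + 0.5·0.3·4
= 3.5

E[P2] = 5.4 (similar calculation)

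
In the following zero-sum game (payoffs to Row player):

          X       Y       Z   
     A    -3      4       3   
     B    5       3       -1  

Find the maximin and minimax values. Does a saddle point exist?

Maximin = -1, Minimax = 3, Saddle: False

Work:
Row minimums: [-3, -1] → maximin = -1
Column maximums: [5, 4, 3] → minimax = 3
No saddle point (maximin ≠ minimax). Mixed strategy needed.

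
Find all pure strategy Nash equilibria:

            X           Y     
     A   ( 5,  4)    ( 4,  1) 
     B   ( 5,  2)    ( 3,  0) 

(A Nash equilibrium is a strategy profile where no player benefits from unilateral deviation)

Nash equilibrium: (A, X), (B, X)

Work:
Best responses:
  P1 vs X: payoffs [5, 5] → best response A/B (payoff 5)
  P1 vs Y: payoffs [4, 3] → best response A (payoff 4)
  P2 vs A: payoffs [4, 1] → best response X (payoff 4)
  P2 vs B: payoffs [2, 0] → best response X (payoff 2)
Mutual best responses: (A,X), (B,X) → Nash equilibria.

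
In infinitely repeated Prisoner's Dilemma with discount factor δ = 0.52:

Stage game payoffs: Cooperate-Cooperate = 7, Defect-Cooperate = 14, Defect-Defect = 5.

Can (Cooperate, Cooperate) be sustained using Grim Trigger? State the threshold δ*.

δ* = 0.7778; since δ = 0.52 < 0.7778, cooperation cannot be sustained

Work:
For Grim Trigger:
Cooperate forever: 7/(1-δ)
Defect then punished: 14 + 5·δ/(1-δ)
Need: 7/(1-δ) ≥ 14 + 5·δ/(1-δ)
Solving: δ ≥ (T-R)/(T-P) = (14-7)/(14-5) = 0.7778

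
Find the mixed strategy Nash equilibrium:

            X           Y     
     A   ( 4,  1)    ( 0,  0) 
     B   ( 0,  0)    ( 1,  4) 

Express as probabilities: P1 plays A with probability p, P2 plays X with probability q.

p = 0.8, q = 0.2

Work:
Find probabilities that make opponent indifferent:
P2 chooses q to make P1 indifferent between A and B
P1 chooses p to make P2 indifferent between X and Y
Mixed NE: P1 plays (A: 0.8, B: 0.2), P2 plays (X: 0.2, Y: 0.8)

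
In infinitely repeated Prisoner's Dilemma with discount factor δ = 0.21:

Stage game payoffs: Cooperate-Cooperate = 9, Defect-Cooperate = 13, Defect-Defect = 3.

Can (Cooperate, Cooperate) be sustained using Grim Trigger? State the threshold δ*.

δ* = 0.4; since δ = 0.21 < 0.4, cooperation cannot be sustained

Work:
For Grim Trigger:
Cooperate forever: 9/(1-δ)
Defect then punished: 13 + 3·δ/(1-δ)
Need: 9/(1-δ) ≥ 13 + 3·δ/(1-δ)
Solving: δ ≥ (T-R)/(T-P) = (13-9)/(13-3) = 0.4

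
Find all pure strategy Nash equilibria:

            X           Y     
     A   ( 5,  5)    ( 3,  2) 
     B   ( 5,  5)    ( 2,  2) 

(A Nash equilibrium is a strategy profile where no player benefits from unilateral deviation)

Nash equilibrium: (A, X), (B, X)

Work:
Best responses:
  P1 vs X: payoffs [5, 5] → best response A/B (payoff 5)
  P1 vs Y: payoffs [3, 2] → best response A (payoff 3)
  P2 vs A: payoffs [5, 2] → best response X (payoff 5)
  P2 vs B: payoffs [5, 2] → best response X (payoff 5)
Mutual best responses: (A,X), (B,X) → Nash equilibria.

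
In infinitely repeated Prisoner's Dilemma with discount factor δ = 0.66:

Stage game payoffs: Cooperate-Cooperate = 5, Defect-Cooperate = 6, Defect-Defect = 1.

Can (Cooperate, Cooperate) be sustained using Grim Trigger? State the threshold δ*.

δ* = 0.2; since δ = 0.66 ≥ 0.2, cooperation can be sustained

Work:
For Grim Trigger:
Cooperate forever: 5/(1-δ)
Defect then punished: 6 + 1·δ/(1-δ)
Need: 5/(1-δ) ≥ 6 + 1·δ/(1-δ)
Solving: δ ≥ (T-R)/(T-P) = (6-5)/(6-1) = 0.2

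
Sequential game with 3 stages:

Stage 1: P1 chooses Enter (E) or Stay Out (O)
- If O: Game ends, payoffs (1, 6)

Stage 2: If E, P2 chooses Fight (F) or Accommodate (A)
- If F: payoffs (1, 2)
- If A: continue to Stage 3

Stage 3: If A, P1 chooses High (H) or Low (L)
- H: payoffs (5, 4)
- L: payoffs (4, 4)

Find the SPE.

SPE: (E, A, H); Outcome (5, 4)

Work:
Stage 3: P1 chooses H (5 vs 4)
Stage 2: P2: F->2, A->4 (anticipating H). Choose A
Stage 1: P1: O->1, E->5 (anticipating A, H). Choose E
SPE path: E -> A -> H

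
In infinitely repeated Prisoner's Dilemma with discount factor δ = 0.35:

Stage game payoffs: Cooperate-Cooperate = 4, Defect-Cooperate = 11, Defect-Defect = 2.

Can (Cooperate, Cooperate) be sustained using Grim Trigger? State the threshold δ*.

δ* = 0.7778; since δ = 0.35 < 0.7778, cooperation cannot be sustained

Work:
For Grim Trigger:
Cooperate forever: 4/(1-δ)
Defect then punished: 11 + 2·δ/(1-δ)
Need: 4/(1-δ) ≥ 11 + 2·δ/(1-δ)
Solving: δ ≥ (T-R)/(T-P) = (11-4)/(11-2) = 0.7778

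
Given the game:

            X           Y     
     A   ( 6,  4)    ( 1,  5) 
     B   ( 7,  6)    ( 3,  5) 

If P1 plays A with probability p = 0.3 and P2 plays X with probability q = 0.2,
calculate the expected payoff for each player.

E[P1] = 3.26, E[P2] = 5.08

Work:
E[P1] = p·q·π₁(A,X) + p·(1-q)·π₁(A,Y) + (1-p)·q·π₁(B,X) + (1-p)·(1-q)·π₁(B,Y)
= 0.3·0.2·6 + 0.3·0.8·1 + 0.7·0.2·7 + 0.7·0.8·3
= 3.26

E[P2] = 5.08 (similar calculation)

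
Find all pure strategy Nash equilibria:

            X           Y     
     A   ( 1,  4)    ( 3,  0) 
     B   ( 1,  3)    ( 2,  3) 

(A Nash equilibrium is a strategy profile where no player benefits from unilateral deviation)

Nash equilibrium: (A, X), (B, X)

Work:
Best responses:
  P1 vs X: payoffs [1, 1] → best response A/B (payoff 1)
  P1 vs Y: payoffs [3, 2] → best response A (payoff 3)
  P2 vs A: payoffs [4, 0] → best response X (payoff 4)
  P2 vs B: payoffs [3, 3] → best response X/Y (payoff 3)
Mutual best responses: (A,X), (B,X) → Nash equilibria.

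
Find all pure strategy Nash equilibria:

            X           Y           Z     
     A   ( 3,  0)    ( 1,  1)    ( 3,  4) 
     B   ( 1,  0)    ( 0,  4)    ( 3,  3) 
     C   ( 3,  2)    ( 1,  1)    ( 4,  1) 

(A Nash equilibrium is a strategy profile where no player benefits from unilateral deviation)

Nash equilibrium: (C, X)

Work:
Best responses:
  P1 vs X: payoffs [3, 1, 3] → best response A/C (payoff 3)
  P1 vs Y: payoffs [1, 0, 1] → best response A/C (payoff 1)
  P1 vs Z: payoffs [3, 3, 4] → best response C (payoff 4)
  P2 vs A: payoffs [0, 1, 4] → best response Z (payoff 4)
  P2 vs B: payoffs [0, 4, 3] → best response Y (payoff 4)
  P2 vs C: payoffs [2, 1, 1] → best response X (payoff 2)
Mutual best responses: (C,X) → Nash equilibria.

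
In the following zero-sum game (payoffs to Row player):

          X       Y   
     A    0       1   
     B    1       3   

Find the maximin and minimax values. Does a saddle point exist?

Maximin = 1, Minimax = 1, Saddle: True

Work:
Row minimums: [0, 1] → maximin = 1
Column maximums: [1, 3] → minimax = 1
Saddle point exists! Game value = 1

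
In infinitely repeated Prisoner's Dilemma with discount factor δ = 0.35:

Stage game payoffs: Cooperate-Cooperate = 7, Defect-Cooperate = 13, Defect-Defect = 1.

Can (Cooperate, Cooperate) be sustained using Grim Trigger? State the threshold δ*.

δ* = 0.5; since δ = 0.35 < 0.5, cooperation cannot be sustained

Work:
For Grim Trigger:
Cooperate forever: 7/(1-δ)
Defect then punished: 13 + 1·δ/(1-δ)
Need: 7/(1-δ) ≥ 13 + 1·δ/(1-δ)
Solving: δ ≥ (T-R)/(T-P) = (13-7)/(13-1) = 0.5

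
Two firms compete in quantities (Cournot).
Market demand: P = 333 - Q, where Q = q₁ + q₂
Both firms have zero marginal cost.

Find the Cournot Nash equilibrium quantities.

q₁* = q₂* = 111.0; P* = 111.0

Work:
Profit: π_i = P·q_i = (a - q_i - q_j)·q_i
FOC: ∂π_i/∂q_i = a - 2q_i - q_j = 0
Reaction function: q_i = (333 - q_j)/2
Symmetry: q* = 333/3 = 111.0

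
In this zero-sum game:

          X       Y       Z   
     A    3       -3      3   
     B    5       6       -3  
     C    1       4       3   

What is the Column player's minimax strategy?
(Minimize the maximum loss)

Column should play Z, value = 3

Work:
Column player minimizes Row's maximum payoff:
Column X: max payoff to Row = 5
Column Y: max payoff to Row = 6
Column Z: max payoff to Row = 3
Minimum is 3, achieved by column Z.
Minimax strategy: Z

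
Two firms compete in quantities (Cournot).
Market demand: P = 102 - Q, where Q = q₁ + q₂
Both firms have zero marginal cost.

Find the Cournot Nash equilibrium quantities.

q₁* = q₂* = 34.0; P* = 34.0

Work:
Profit: π_i = P·q_i = (a - q_i - q_j)·q_i
FOC: ∂π_i/∂q_i = a - 2q_i - q_j = 0
Reaction function: q_i = (102 - q_j)/2
Symmetry: q* = 102/3 = 34.0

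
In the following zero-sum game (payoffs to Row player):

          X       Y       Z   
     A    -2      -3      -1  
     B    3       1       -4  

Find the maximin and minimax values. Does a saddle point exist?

Maximin = -3, Minimax = -1, Saddle: False

Work:
Row minimums: [-3, -4] → maximin = -3
Column maximums: [3, 1, -1] → minimax = -1
No saddle point (maximin ≠ minimax). Mixed strategy needed.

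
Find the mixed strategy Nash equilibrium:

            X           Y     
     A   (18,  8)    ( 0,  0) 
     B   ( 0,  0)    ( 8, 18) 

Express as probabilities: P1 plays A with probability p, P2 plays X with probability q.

p = 0.6923, q = 0.3077

Work:
Find probabilities that make opponent indifferent:
P2 chooses q to make P1 indifferent between A and B
P1 chooses p to make P2 indifferent between X and Y
Mixed NE: P1 plays (A: 0.6923, B: 0.3077), P2 plays (X: 0.3077, Y: 0.6923)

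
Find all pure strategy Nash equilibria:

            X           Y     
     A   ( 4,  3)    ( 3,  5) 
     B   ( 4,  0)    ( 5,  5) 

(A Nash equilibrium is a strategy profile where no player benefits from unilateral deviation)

Nash equilibrium: (B, Y)

Work:
Best responses:
  P1 vs X: payoffs [4, 4] → best response A/B (payoff 4)
  P1 vs Y: payoffs [3, 5] → best response B (payoff 5)
  P2 vs A: payoffs [3, 5] → best response Y (payoff 5)
  P2 vs B: payoffs [0, 5] → best response Y (payoff 5)
Mutual best responses: (B,Y) → Nash equilibria.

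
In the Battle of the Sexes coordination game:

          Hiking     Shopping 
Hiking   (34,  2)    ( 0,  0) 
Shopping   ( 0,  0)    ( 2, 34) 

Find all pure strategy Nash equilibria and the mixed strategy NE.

Pure NE: (Hiking, Hiking) and (Shopping, Shopping); Mixed NE: p = 0.9444, q = 0.0556

Work:
Check pure NE:
(Hiking, Hiking): (34, 2) - no unilateral deviation beneficial
(Shopping, Shopping): (2, 34) - no unilateral deviation beneficial
Mixed NE: P1 plays Hiking with p = 0.9444, P2 plays Hiking with q = 0.0556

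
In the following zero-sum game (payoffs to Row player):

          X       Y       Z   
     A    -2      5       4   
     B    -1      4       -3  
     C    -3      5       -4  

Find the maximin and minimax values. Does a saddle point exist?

Maximin = -2, Minimax = -1, Saddle: False

Work:
Row minimums: [-2, -3, -4] → maximin = -2
Column maximums: [-1, 5, 4] → minimax = -1
No saddle point (maximin ≠ minimax). Mixed strategy needed.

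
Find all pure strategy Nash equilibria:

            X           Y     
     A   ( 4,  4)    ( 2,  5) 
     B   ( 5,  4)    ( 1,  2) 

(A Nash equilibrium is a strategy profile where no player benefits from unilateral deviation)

Nash equilibrium: (A, Y), (B, X)

Work:
Best responses:
  P1 vs X: payoffs [4, 5] → best response B (payoff 5)
  P1 vs Y: payoffs [2, 1] → best response A (payoff 2)
  P2 vs A: payoffs [4, 5] → best response Y (payoff 5)
  P2 vs B: payoffs [4, 2] → best response X (payoff 4)
Mutual best responses: (A,Y), (B,X) → Nash equilibria.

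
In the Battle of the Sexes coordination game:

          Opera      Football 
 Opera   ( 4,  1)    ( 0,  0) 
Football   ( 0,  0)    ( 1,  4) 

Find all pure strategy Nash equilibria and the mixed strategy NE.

Pure NE: (Opera, Opera) and (Football, Football); Mixed NE: p = 0.8, q = 0.2

Work:
Check pure NE:
(Opera, Opera): (4, 1) - no unilateral deviation beneficial
(Football, Football): (1, 4) - no unilateral deviation beneficial
Mixed NE: P1 plays Opera with p = 0.8, P2 plays Opera with q = 0.2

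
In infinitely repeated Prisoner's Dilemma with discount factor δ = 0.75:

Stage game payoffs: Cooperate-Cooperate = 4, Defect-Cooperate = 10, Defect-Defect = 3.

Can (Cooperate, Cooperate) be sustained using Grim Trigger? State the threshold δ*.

δ* = 0.8571; since δ = 0.75 < 0.8571, cooperation cannot be sustained

Work:
For Grim Trigger:
Cooperate forever: 4/(1-δ)
Defect then punished: 10 + 3·δ/(1-δ)
Need: 4/(1-δ) ≥ 10 + 3·δ/(1-δ)
Solving: δ ≥ (T-R)/(T-P) = (10-4)/(10-3) = 0.8571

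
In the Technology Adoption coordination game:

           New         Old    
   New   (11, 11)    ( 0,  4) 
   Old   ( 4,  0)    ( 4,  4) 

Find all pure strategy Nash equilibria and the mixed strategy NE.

Pure NE: (New, New) and (Old, Old); Mixed NE: p = 0.3636, q = 0.3636

Work:
Check pure NE:
(New, New): (11, 11) - no unilateral deviation beneficial
(Old, Old): (4, 4) - no unilateral deviation beneficial
Mixed NE: P1 plays New with p = 0.3636, P2 plays New with q = 0.3636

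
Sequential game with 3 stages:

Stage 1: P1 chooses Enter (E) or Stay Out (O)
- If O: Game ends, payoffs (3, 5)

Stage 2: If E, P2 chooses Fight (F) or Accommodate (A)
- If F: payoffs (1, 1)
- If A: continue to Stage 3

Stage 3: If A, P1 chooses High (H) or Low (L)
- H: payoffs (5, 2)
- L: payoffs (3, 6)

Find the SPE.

SPE: (E, A, H); Outcome (5, 2)

Work:
Stage 3: P1 chooses H (5 vs 3)
Stage 2: P2: F->1, A->2 (anticipating H). Choose A
Stage 1: P1: O->3, E->5 (anticipating A, H). Choose E
SPE path: E -> A -> H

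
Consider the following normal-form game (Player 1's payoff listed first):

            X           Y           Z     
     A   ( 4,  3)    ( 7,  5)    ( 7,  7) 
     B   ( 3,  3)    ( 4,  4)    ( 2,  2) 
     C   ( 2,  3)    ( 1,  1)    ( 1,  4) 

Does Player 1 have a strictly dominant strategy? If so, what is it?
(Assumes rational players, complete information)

Yes, Player 1's strictly dominant strategy is A

Work:
A strategy strictly dominates another if it gives a strictly higher payoff against every opponent action. Compare each pair of P1's strategies column-by-column:
  A vs B: [4 vs 3, 7 vs 4, 7 vs 2] → A strictly dominates B
  A vs C: [4 vs 2, 7 vs 1, 7 vs 1] → A strictly dominates C
  B vs A: [3 vs 4, 4 vs 7, 2 vs 7] → B does not strictly dominate A (column X: 3 ≤ 4)
  B vs C: [3 vs 2, 4 vs 1, 2 vs 1] → B strictly dominates C
  C vs A: [2 vs 4, 1 vs 7, 1 vs 7] → C does not strictly dominate A (column X: 2 ≤ 4)
  C vs B: [2 vs 3, 1 vs 4, 1 vs 2] → C does not strictly dominate B (column X: 2 ≤ 3)
A strictly dominates every other strategy → strictly dominant.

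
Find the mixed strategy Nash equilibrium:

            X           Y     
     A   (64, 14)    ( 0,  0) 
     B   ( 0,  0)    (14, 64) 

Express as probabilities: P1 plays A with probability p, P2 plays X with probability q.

p = 0.8205, q = 0.1795

Work:
Find probabilities that make opponent indifferent:
P2 chooses q to make P1 indifferent between A and B
P1 chooses p to make P2 indifferent between X and Y
Mixed NE: P1 plays (A: 0.8205, B: 0.1795), P2 plays (X: 0.1795, Y: 0.8205)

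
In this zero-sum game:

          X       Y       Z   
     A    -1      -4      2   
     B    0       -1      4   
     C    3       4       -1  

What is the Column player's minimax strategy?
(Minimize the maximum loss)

Column should play X, value = 3

Work:
Column player minimizes Row's maximum payoff:
Column X: max payoff to Row = 3
Column Y: max payoff to Row = 4
Column Z: max payoff to Row = 4
Minimum is 3, achieved by column X.
Minimax strategy: X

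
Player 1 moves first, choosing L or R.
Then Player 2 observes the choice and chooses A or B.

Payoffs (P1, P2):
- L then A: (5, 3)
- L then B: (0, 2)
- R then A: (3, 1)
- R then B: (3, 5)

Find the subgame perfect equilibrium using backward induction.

P1 plays L, P2 plays A after L and B after R; Payoff (5, 3)

Work:
Backward induction:
After L: P2 chooses A → P1 gets 5
After R: P2 chooses B → P1 gets 3
P1 chooses L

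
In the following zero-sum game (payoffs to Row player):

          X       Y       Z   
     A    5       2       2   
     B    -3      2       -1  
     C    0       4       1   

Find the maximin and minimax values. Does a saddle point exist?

Maximin = 2, Minimax = 2, Saddle: True

Work:
Row minimums: [2, -3, 0] → maximin = 2
Column maximums: [5, 4, 2] → minimax = 2
Saddle point exists! Game value = 2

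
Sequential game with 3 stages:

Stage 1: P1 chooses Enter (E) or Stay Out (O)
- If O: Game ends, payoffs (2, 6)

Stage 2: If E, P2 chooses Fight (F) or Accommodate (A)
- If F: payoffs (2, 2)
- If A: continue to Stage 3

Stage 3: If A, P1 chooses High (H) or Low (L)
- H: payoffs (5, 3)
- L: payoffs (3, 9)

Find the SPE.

SPE: (E, A, H); Outcome (5, 3)

Work:
Stage 3: P1 chooses H (5 vs 3)
Stage 2: P2: F->2, A->3 (anticipating H). Choose A
Stage 1: P1: O->2, E->5 (anticipating A, H). Choose E
SPE path: E -> A -> H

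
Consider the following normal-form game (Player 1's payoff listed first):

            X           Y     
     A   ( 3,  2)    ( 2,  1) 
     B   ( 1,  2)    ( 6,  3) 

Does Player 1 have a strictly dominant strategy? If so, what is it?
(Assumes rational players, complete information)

No strictly dominant strategy exists for Player 1

Work:
A strategy strictly dominates another if it gives a strictly higher payoff against every opponent action. Compare each pair of P1's strategies column-by-column:
  A vs B: [3 vs 1, 2 vs 6] → A does not strictly dominate B (column Y: 2 ≤ 6)
  B vs A: [1 vs 3, 6 vs 2] → B does not strictly dominate A (column X: 1 ≤ 3)
No single strategy strictly dominates all others → no strictly dominant strategy.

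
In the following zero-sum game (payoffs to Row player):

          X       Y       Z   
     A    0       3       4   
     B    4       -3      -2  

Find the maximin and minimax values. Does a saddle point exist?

Maximin = 0, Minimax = 3, Saddle: False

Work:
Row minimums: [0, -3] → maximin = 0
Column maximums: [4, 3, 4] → minimax = 3
No saddle point (maximin ≠ minimax). Mixed strategy needed.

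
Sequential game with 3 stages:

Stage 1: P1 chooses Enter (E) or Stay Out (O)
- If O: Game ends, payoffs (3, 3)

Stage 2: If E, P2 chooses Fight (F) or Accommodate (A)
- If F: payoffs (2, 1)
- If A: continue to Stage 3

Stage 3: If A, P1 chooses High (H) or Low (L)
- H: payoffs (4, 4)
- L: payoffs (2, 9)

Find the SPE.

SPE: (E, A, H); Outcome (4, 4)

Work:
Stage 3: P1 chooses H (4 vs 2)
Stage 2: P2: F->1, A->4 (anticipating H). Choose A
Stage 1: P1: O->3, E->4 (anticipating A, H). Choose E
SPE path: E -> A -> H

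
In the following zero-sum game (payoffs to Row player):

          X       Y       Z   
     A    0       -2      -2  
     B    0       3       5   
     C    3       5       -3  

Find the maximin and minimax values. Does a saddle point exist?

Maximin = 0, Minimax = 3, Saddle: False

Work:
Row minimums: [-2, 0, -3] → maximin = 0
Column maximums: [3, 5, 5] → minimax = 3
No saddle point (maximin ≠ minimax). Mixed strategy needed.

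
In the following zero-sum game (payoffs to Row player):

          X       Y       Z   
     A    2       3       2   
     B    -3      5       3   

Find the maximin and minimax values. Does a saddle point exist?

Maximin = 2, Minimax = 2, Saddle: True

Work:
Row minimums: [2, -3] → maximin = 2
Column maximums: [2, 5, 3] → minimax = 2
Saddle point exists! Game value = 2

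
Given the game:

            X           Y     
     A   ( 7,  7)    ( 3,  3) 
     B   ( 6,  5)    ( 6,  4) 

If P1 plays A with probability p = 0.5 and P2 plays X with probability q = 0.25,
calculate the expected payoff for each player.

E[P1] = 5.0, E[P2] = 4.125

Work:
E[P1] = p·q·π₁(A,X) + p·(1-q)·π₁(A,Y) + (1-p)·q·π₁(B,X) + (1-p)·(1-q)·π₁(B,Y)
= 0.5·0.25·7 + 0.5·0.75·3 + 0.5·0.25·6 + 0.5·0.75·6
= 5.0

E[P2] = 4.125 (similar calculation)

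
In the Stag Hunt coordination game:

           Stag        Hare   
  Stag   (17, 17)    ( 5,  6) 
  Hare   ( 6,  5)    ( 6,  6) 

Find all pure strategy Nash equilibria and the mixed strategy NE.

Pure NE: (Stag, Stag) and (Hare, Hare); Mixed NE: p = 0.0833, q = 0.0833

Work:
Check pure NE:
(Stag, Stag): (17, 17) - no unilateral deviation beneficial
(Hare, Hare): (6, 6) - no unilateral deviation beneficial
Mixed NE: P1 plays Stag with p = 0.0833, P2 plays Stag with q = 0.0833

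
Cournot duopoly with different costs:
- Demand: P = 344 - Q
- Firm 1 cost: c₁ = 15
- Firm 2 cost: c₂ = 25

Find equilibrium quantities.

q₁* = 113.0, q₂* = 103.0

Work:
Reaction: q₁ = (344 - 15 - q₂)/2
Reaction: q₂ = (344 - 25 - q₁)/2
Solve simultaneously:
q₁* = (344 - 2×15 + 25)/3 = 113.0
q₂* = (344 - 2×25 + 15)/3 = 103.0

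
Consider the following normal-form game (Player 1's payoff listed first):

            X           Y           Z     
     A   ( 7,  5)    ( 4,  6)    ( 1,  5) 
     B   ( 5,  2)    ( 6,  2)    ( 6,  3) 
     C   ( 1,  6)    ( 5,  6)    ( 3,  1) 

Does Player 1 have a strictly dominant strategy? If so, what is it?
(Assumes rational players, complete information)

No strictly dominant strategy exists for Player 1

Work:
A strategy strictly dominates another if it gives a strictly higher payoff against every opponent action. Compare each pair of P1's strategies column-by-column:
  A vs B: [7 vs 5, 4 vs 6, 1 vs 6] → A does not strictly dominate B (column Y: 4 ≤ 6)
  A vs C: [7 vs 1, 4 vs 5, 1 vs 3] → A does not strictly dominate C (column Y: 4 ≤ 5)
  B vs A: [5 vs 7, 6 vs 4, 6 vs 1] → B does not strictly dominate A (column X: 5 ≤ 7)
  B vs C: [5 vs 1, 6 vs 5, 6 vs 3] → B strictly dominates C
  C vs A: [1 vs 7, 5 vs 4, 3 vs 1] → C does not strictly dominate A (column X: 1 ≤ 7)
  C vs B: [1 vs 5, 5 vs 6, 3 vs 6] → C does not strictly dominate B (column X: 1 ≤ 5)
No single strategy strictly dominates all others → no strictly dominant strategy.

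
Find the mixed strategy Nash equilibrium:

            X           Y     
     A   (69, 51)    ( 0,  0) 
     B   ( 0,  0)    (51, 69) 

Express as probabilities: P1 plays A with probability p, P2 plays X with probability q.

p = 0.575, q = 0.425

Work:
Find probabilities that make opponent indifferent:
P2 chooses q to make P1 indifferent between A and B
P1 chooses p to make P2 indifferent between X and Y
Mixed NE: P1 plays (A: 0.575, B: 0.425), P2 plays (X: 0.425, Y: 0.575)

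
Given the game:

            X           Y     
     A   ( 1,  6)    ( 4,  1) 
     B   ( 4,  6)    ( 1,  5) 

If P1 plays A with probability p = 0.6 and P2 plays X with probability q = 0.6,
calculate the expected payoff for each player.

E[P1] = 2.44, E[P2] = 4.64

Work:
E[P1] = p·q·π₁(A,X) + p·(1-q)·π₁(A,Y) + (1-p)·q·π₁(B,X) + (1-p)·(1-q)·π₁(B,Y)
= 0.6·0.6·1 + 0.6·0.4·4 + 0.4·0.6·4 + 0.4·0.4·1
= 2.44

E[P2] = 4.64 (similar calculation)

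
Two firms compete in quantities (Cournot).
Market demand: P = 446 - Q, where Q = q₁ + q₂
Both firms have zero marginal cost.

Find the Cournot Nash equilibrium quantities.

q₁* = q₂* = 148.67; P* = 148.67

Work:
Profit: π_i = P·q_i = (a - q_i - q_j)·q_i
FOC: ∂π_i/∂q_i = a - 2q_i - q_j = 0
Reaction function: q_i = (446 - q_j)/2
Symmetry: q* = 446/3 = 148.67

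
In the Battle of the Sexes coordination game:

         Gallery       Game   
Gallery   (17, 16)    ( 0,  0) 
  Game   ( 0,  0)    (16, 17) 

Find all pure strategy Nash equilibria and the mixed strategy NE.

Pure NE: (Gallery, Gallery) and (Game, Game); Mixed NE: p = 0.5152, q = 0.4848

Work:
Check pure NE:
(Gallery, Gallery): (17, 16) - no unilateral deviation beneficial
(Game, Game): (16, 17) - no unilateral deviation beneficial
Mixed NE: P1 plays Gallery with p = 0.5152, P2 plays Gallery with q = 0.4848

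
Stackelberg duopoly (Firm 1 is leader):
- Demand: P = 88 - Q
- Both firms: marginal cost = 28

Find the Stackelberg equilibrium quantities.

q₁* (leader) = 30.0, q₂* (follower) = 15.0

Work:
Follower's reaction: q₂ = (a - c - q₁)/2
Leader substitutes: π₁ = q₁·(a - q₁ - (a-c-q₁)/2 - c)
FOC: q₁* = (88 - 28)/2 = 30.00
Then: q₂* = (88 - 28 - 30.0)/2 = 15.00
Leader has first-mover advantage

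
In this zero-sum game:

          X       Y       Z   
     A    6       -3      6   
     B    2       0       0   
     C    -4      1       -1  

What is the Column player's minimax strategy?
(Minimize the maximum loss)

Column should play Y, value = 1

Work:
Column player minimizes Row's maximum payoff:
Column X: max payoff to Row = 6
Column Y: max payoff to Row = 1
Column Z: max payoff to Row = 6
Minimum is 1, achieved by column Y.
Minimax strategy: Y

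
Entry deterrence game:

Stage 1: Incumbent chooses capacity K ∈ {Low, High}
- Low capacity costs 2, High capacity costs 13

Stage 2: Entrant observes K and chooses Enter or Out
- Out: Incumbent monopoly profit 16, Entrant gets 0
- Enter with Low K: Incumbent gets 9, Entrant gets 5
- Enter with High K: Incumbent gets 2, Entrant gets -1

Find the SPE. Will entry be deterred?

SPE: (Low, Enter|Low, Out|High); Entry not deterred. Incumbent net profit = 7, Entrant gets 5

Work:
After Low K: Entrant enters (5 > 0)
After High K: Entrant stays out (-1 < 0)
Incumbent: Low → 9−2=7, High → 16−13=3
Incumbent chooses Low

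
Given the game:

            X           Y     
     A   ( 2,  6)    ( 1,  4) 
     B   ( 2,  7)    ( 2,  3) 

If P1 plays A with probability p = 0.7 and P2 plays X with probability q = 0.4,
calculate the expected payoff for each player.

E[P1] = 1.58, E[P2] = 4.74

Work:
E[P1] = p·q·π₁(A,X) + p·(1-q)·π₁(A,Y) + (1-p)·q·π₁(B,X) + (1-p)·(1-q)·π₁(B,Y)
= 0.7·0.4·2 + 0.7·0.6·1 + 0.3·0.4·2 + 0.3·0.6·2
= 1.58

E[P2] = 4.74 (similar calculation)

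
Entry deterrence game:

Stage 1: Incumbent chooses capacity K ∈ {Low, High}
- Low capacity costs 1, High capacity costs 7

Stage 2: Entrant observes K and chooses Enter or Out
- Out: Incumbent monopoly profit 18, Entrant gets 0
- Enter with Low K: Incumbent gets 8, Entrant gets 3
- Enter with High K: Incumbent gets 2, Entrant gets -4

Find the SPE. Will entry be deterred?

SPE: (High, Enter|Low, Out|High); Entry deterred. Incumbent net profit = 11

Work:
After Low K: Entrant enters (3 > 0)
After High K: Entrant stays out (-4 < 0)
Incumbent: Low → 8−1=7, High → 18−7=11
Incumbent chooses High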